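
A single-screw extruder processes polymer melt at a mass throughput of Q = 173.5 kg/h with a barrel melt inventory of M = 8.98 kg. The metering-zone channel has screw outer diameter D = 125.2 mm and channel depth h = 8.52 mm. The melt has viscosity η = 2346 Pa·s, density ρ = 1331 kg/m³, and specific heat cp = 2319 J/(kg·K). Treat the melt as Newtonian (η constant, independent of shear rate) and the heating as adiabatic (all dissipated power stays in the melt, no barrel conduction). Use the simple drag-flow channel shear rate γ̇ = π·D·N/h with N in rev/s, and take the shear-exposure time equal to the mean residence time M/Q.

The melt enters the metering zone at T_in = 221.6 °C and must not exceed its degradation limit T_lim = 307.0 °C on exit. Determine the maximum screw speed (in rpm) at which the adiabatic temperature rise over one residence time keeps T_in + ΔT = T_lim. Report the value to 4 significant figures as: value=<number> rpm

value=31.92 rpm

Q_s = Q / 3600 = 173.5 / 3600 = 0.0481944 kg/s
Mean residence time: t_res = M/Q_s = 8.98 kg / 0.0481944 kg/s = 186.329 s
Geometry in SI: D = 125.2 mm → 0.1252 m, h = 8.52 mm → 0.00852 m
Allowable rise: ΔT_a = T_lim − T_in = 307.0 − 221.6 = 85.4 K
γ̇_max² = ΔT_a·ρ·cp/(η·t_res) = 85.4·1331·2319/(2346·186.329) = 603.017 s⁻²
γ̇_max = sqrt(603.017) = 24.5564 s⁻¹
N_max = γ̇_max h / (πD) = 24.5564·0.00852/(π·0.1252) = 0.531925 rev/s → ×60 = 31.9155 rpm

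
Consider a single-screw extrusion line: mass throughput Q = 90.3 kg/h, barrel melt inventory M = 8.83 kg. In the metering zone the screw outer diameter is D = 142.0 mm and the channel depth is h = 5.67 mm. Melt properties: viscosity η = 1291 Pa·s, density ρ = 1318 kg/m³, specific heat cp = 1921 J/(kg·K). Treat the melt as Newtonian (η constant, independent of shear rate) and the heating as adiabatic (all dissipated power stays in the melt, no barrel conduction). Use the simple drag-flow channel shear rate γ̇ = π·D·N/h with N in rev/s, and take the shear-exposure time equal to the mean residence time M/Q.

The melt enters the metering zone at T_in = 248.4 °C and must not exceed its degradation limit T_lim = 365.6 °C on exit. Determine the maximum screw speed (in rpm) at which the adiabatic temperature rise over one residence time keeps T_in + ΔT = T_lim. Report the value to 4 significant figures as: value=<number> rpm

Q_s = Q / 3600 = 90.3 / 3600 = 0.0250833 kg/s
Mean residence time: t_res = M/Q_s = 8.83 kg / 0.0250833 kg/s = 352.027 s
Geometry in SI: D = 142.0 mm → 0.142 m, h = 5.67 mm → 0.00567 m
Allowable rise: ΔT_a = T_lim − T_in = 365.6 − 248.4 = 117.2 K
Invert ΔT = ηγ̇²t_res/(ρcp) for γ̇: γ̇_max² = ΔT_a ρ cp / (η t_res) = 117.2·1318·1921 / (1291·352.027) = 652.933 s⁻²
Take the square root: γ̇_max = √(652.933) = 25.5526 s⁻¹
Solve γ̇ = πDN/h for N: N_max = γ̇_max·h/(π·D) = 25.5526 × 0.00567 / (π × 0.142) = 0.324772 rev/s = 19.4863 rpm

value=19.49 rpm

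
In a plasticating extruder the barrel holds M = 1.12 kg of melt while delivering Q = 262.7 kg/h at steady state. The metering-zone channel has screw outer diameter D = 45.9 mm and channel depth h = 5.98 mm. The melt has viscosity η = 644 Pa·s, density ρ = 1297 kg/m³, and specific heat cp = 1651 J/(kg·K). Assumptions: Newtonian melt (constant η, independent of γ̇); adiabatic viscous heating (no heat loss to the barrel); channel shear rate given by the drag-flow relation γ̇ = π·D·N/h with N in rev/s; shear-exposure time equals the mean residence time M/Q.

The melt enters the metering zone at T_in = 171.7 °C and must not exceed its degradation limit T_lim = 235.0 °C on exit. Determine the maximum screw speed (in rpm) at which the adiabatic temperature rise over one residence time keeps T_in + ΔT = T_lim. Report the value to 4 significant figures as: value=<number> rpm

value=291.4 rpm

Throughput in SI: Q_s = 262.7 kg/h ÷ 3600 s/h = 0.0729722 kg/s
Mean residence time: t_res = M/Q_s = 1.12 kg / 0.0729722 kg/s = 15.3483 s
Convert to metres: D = 0.0459 m, h = 0.00598 m
ΔT_a = T_lim − T_in = 235.0 − 171.7 = 63.3 K
γ̇_max² = ΔT_a·ρ·cp / (η·t_res) = [63.3 × 1297 × 1651] / [644 × 15.3483] = 13713.4 s⁻²
γ̇_max = √13713.4 = 117.104 s⁻¹
N_max = γ̇_max·h / (π·D) = 117.104 · 0.00598 / (π · 0.0459) = 4.85636 rev/s = 291.382 rpm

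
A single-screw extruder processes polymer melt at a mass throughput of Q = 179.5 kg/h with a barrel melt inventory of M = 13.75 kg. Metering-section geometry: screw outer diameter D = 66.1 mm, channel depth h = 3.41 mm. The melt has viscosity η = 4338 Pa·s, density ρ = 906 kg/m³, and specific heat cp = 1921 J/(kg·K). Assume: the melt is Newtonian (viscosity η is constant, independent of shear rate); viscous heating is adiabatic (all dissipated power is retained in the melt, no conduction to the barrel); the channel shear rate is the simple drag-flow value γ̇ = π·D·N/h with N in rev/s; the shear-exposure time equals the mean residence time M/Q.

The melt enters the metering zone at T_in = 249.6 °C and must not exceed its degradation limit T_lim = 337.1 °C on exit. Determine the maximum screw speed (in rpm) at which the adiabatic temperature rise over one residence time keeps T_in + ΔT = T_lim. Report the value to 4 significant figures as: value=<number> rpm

Convert throughput: Q = 179.5 kg/h = 179.5/3600 = 0.0498611 kg/s
t_res = M / Q_s = 13.75 / 0.0498611 = 275.766 s
D = 66.1 mm = 0.0661 m;  h = 3.41 mm = 0.00341 m
Allowable rise: ΔT_a = T_lim − T_in = 337.1 − 249.6 = 87.5 K
γ̇_max² = ΔT_a·ρ·cp/(η·t_res) = 87.5·906·1921/(4338·275.766) = 127.301 s⁻²
Take the square root: γ̇_max = √(127.301) = 11.2828 s⁻¹
N_max = γ̇_max·h / (π·D) = 11.2828 · 0.00341 / (π · 0.0661) = 0.185276 rev/s = 11.1166 rpm

value=11.12 rpm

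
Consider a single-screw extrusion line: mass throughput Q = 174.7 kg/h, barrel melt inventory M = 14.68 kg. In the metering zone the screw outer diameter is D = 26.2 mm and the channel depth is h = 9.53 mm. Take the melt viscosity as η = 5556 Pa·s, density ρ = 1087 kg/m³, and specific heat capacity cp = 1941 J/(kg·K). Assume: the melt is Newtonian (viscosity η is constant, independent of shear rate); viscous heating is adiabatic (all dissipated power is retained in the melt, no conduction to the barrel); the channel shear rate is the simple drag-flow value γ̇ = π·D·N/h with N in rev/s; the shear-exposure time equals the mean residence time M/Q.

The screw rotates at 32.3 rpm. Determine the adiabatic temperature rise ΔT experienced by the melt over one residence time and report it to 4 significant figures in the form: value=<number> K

value=17.22 K

Convert throughput: Q = 174.7 kg/h = 174.7/3600 = 0.0485278 kg/s
Mean residence time: t_res = M/Q_s = 14.68 kg / 0.0485278 kg/s = 302.507 s
Geometry in metres: D = 26.2 mm → 0.0262 m, h = 9.53 mm → 0.00953 m; screw speed N = 32.3 rpm = 0.538333 rev/s
Shear rate: γ̇ = πDN/h = π·0.0262·0.538333/0.00953 = 4.64954 s⁻¹
ΔT = η·γ̇²·t_res/(ρ·cp) = [5556 × 4.64954² × 302.507] / [1087 × 1941] = 17.2211 K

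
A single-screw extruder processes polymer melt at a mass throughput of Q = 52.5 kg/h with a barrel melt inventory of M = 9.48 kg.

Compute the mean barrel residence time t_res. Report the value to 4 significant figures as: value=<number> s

value=650.1 s

Q_s = Q / 3600 = 52.5 / 3600 = 0.0145833 kg/s
t_res = M / Q_s = 9.48 ÷ 0.0145833 = 650.057 s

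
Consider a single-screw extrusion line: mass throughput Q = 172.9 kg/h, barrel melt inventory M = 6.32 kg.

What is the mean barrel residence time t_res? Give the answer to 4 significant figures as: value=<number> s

Q_s = Q / 3600 = 172.9 / 3600 = 0.0480278 kg/s
t_res = M / Q_s = 6.32 ÷ 0.0480278 = 131.591 s

value=131.6 s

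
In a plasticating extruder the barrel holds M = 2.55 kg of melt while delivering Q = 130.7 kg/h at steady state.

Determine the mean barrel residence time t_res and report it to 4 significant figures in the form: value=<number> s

value=70.24 s

Q_s = Q / 3600 = 130.7 / 3600 = 0.0363056 kg/s
t_res = M / Q_s = 2.55 / 0.0363056 = 70.2372 s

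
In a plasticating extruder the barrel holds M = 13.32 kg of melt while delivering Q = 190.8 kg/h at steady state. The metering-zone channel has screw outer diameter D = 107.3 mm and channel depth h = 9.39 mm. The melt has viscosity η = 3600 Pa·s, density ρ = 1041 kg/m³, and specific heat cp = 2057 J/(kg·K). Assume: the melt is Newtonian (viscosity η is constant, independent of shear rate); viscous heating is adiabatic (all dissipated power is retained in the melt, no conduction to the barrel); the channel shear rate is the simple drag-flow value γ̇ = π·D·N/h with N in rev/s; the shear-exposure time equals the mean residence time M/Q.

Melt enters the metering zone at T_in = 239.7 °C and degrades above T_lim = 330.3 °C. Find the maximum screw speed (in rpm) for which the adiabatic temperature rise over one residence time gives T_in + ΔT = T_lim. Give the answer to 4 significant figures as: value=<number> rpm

value=24.47 rpm

Throughput in SI: Q_s = 190.8 kg/h ÷ 3600 s/h = 0.053 kg/s
t_res = M / Q_s = 13.32 / 0.053 = 251.321 s
Convert to metres: D = 0.1073 m, h = 0.00939 m
Allowable rise: ΔT_a = T_lim − T_in = 330.3 − 239.7 = 90.6 K
γ̇_max² = ΔT_a·ρ·cp/(η·t_res) = 90.6·1041·2057/(3600·251.321) = 214.428 s⁻²
Take the square root: γ̇_max = √(214.428) = 14.6434 s⁻¹
Solve γ̇ = πDN/h for N: N_max = γ̇_max·h/(π·D) = 14.6434 × 0.00939 / (π × 0.1073) = 0.407903 rev/s = 24.4742 rpm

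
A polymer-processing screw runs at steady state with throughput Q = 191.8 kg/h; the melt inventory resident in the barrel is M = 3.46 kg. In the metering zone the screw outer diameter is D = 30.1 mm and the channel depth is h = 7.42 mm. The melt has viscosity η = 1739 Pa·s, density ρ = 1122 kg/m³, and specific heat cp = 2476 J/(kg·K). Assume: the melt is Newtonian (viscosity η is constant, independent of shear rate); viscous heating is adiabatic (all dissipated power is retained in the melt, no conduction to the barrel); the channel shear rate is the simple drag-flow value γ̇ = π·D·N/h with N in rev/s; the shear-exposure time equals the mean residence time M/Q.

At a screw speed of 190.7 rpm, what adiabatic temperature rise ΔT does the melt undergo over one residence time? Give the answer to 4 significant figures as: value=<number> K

Q_s = Q / 3600 = 191.8 / 3600 = 0.0532778 kg/s
t_res = M / Q_s = 3.46 ÷ 0.0532778 = 64.9426 s
Convert to SI: D = 0.0301 m, h = 0.00742 m, N = 190.7/60 = 3.17833 rev/s
γ̇ = π·D·N / h = π · 0.0301 · 3.17833 / 0.00742 = 40.5053 s⁻¹
Adiabatic rise: ΔT = η γ̇² t_res / (ρ cp) = 1739·(40.5053)²·64.9426 / (1122·2476) = 66.6976 K

value=66.70 K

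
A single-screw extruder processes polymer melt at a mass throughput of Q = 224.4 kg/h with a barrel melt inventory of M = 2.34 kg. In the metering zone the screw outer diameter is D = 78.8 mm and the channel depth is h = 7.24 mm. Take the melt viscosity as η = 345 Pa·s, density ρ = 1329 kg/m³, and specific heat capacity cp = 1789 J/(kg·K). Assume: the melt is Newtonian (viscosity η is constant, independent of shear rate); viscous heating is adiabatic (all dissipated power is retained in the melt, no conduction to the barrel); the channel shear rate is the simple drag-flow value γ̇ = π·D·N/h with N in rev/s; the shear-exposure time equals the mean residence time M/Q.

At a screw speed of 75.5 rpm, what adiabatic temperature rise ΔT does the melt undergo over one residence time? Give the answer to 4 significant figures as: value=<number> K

value=10.08 K

Throughput in SI: Q_s = 224.4 kg/h ÷ 3600 s/h = 0.0623333 kg/s
t_res = M / Q_s = 2.34 ÷ 0.0623333 = 37.5401 s
D = 78.8 mm = 0.0788 m;  h = 7.24 mm = 0.00724 m;  N = 75.5 rpm / 60 = 1.25833 rev/s
γ̇ = π·D·N / h = π · 0.0788 · 1.25833 / 0.00724 = 43.0262 s⁻¹
ΔT = η·γ̇²·t_res/(ρ·cp) = [345 × 43.0262² × 37.5401] / [1329 × 1789] = 10.0843 K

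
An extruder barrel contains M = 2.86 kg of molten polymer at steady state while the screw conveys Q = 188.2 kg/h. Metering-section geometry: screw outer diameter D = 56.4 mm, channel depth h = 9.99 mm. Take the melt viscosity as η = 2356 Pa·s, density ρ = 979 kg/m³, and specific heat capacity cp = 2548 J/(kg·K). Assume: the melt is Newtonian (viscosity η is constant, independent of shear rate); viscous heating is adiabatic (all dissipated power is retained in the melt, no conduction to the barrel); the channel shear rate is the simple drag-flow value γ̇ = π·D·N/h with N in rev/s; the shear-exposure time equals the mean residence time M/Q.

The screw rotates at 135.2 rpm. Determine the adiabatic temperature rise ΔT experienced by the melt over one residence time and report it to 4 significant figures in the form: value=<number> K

value=82.53 K

Convert throughput: Q = 188.2 kg/h = 188.2/3600 = 0.0522778 kg/s
Mean residence time: t_res = M/Q_s = 2.86 kg / 0.0522778 kg/s = 54.7078 s
Geometry in metres: D = 56.4 mm → 0.0564 m, h = 9.99 mm → 0.00999 m; screw speed N = 135.2 rpm = 2.25333 rev/s
Shear rate: γ̇ = πDN/h = π·0.0564·2.25333/0.00999 = 39.9658 s⁻¹
ΔT = η·γ̇²·t_res / (ρ·cp) = 2356 · (39.9658)² · 54.7078 / (979 · 2548) = 82.5315 K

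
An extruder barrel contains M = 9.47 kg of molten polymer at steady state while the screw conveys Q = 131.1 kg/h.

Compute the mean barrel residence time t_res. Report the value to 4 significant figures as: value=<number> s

value=260.0 s

Throughput in SI: Q_s = 131.1 kg/h ÷ 3600 s/h = 0.0364167 kg/s
t_res = M / Q_s = 9.47 ÷ 0.0364167 = 260.046 s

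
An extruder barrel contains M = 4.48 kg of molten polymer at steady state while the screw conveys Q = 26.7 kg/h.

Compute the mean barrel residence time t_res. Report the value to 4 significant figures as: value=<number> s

Throughput in SI: Q_s = 26.7 kg/h ÷ 3600 s/h = 0.00741667 kg/s
t_res = M / Q_s = 4.48 / 0.00741667 = 604.045 s

value=604.0 s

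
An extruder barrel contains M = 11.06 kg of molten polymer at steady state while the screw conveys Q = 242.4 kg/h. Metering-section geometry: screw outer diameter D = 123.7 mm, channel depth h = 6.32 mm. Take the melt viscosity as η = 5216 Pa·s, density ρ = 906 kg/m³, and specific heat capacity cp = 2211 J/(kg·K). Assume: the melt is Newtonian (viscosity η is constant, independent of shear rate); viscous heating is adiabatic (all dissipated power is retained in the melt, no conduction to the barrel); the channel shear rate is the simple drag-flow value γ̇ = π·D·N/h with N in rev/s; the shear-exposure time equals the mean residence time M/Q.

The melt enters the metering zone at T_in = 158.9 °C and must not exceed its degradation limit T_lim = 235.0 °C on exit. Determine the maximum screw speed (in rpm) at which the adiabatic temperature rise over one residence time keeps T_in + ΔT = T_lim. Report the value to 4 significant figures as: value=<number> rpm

value=13.02 rpm

Convert throughput: Q = 242.4 kg/h = 242.4/3600 = 0.0673333 kg/s
Mean residence time: t_res = M/Q_s = 11.06 kg / 0.0673333 kg/s = 164.257 s
Geometry in SI: D = 123.7 mm → 0.1237 m, h = 6.32 mm → 0.00632 m
ΔT_a = T_lim − T_in = 235.0 °C − 158.9 °C = 76.1 K
γ̇_max² = ΔT_a·ρ·cp/(η·t_res) = 76.1·906·2211/(5216·164.257) = 177.926 s⁻²
γ̇_max = sqrt(177.926) = 13.3389 s⁻¹
N_max = γ̇_max h / (πD) = 13.3389·0.00632/(π·0.1237) = 0.216929 rev/s → ×60 = 13.0157 rpm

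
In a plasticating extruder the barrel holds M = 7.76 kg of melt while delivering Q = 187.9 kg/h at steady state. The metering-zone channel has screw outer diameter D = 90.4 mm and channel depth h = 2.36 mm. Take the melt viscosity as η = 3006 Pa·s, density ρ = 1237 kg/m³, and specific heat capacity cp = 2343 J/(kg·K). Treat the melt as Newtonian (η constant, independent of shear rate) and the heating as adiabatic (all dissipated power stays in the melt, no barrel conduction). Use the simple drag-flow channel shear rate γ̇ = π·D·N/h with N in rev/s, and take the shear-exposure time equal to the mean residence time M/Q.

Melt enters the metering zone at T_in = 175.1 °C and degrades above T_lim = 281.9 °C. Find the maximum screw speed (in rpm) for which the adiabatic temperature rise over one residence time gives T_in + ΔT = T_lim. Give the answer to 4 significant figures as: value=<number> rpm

Convert throughput: Q = 187.9 kg/h = 187.9/3600 = 0.0521944 kg/s
t_res = M / Q_s = 7.76 / 0.0521944 = 148.675 s
Convert to metres: D = 0.0904 m, h = 0.00236 m
ΔT_a = T_lim − T_in = 281.9 °C − 175.1 °C = 106.8 K
γ̇_max² = ΔT_a·ρ·cp/(η·t_res) = 106.8·1237·2343/(3006·148.675) = 692.607 s⁻²
Take the square root: γ̇_max = √(692.607) = 26.3174 s⁻¹
Solve γ̇ = πDN/h for N: N_max = γ̇_max·h/(π·D) = 26.3174 × 0.00236 / (π × 0.0904) = 0.218694 rev/s = 13.1216 rpm

value=13.12 rpm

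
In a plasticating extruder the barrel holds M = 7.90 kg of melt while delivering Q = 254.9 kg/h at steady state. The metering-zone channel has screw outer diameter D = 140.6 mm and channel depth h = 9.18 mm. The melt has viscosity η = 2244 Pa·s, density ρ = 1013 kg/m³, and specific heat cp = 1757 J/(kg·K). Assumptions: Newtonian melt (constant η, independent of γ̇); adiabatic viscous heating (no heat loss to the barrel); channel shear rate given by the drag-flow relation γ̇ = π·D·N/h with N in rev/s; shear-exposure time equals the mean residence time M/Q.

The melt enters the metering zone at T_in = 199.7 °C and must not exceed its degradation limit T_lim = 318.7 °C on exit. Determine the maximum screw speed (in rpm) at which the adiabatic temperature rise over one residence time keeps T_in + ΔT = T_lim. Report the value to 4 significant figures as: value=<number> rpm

Throughput in SI: Q_s = 254.9 kg/h ÷ 3600 s/h = 0.0708056 kg/s
t_res = M / Q_s = 7.90 ÷ 0.0708056 = 111.573 s
Convert to metres: D = 0.1406 m, h = 0.00918 m
Allowable rise: ΔT_a = T_lim − T_in = 318.7 − 199.7 = 119 K
Invert ΔT = ηγ̇²t_res/(ρcp) for γ̇: γ̇_max² = ΔT_a ρ cp / (η t_res) = 119·1013·1757 / (2244·111.573) = 845.952 s⁻²
γ̇_max = √845.952 = 29.0852 s⁻¹
Solve γ̇ = πDN/h for N: N_max = γ̇_max·h/(π·D) = 29.0852 × 0.00918 / (π × 0.1406) = 0.604478 rev/s = 36.2687 rpm

value=36.27 rpm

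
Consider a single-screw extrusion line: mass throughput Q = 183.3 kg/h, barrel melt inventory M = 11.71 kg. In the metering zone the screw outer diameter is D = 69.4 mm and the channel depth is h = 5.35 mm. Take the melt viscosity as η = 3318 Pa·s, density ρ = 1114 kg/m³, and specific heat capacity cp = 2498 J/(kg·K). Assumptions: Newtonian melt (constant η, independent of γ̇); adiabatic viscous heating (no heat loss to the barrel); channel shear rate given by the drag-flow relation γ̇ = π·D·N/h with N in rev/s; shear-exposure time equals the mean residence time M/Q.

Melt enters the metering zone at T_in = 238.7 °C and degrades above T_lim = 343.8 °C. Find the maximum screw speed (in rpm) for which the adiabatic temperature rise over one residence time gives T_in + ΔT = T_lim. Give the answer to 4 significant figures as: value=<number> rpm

Q_s = Q / 3600 = 183.3 / 3600 = 0.0509167 kg/s
t_res = M / Q_s = 11.71 ÷ 0.0509167 = 229.984 s
Geometry in SI: D = 69.4 mm → 0.0694 m, h = 5.35 mm → 0.00535 m
ΔT_a = T_lim − T_in = 343.8 − 238.7 = 105.1 K
Invert ΔT = ηγ̇²t_res/(ρcp) for γ̇: γ̇_max² = ΔT_a ρ cp / (η t_res) = 105.1·1114·2498 / (3318·229.984) = 383.272 s⁻²
γ̇_max = √383.272 = 19.5773 s⁻¹
N_max = γ̇_max h / (πD) = 19.5773·0.00535/(π·0.0694) = 0.480394 rev/s → ×60 = 28.8237 rpm

value=28.82 rpm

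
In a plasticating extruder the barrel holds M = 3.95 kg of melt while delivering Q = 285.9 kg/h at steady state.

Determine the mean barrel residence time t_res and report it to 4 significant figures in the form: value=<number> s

value=49.74 s

Throughput in SI: Q_s = 285.9 kg/h ÷ 3600 s/h = 0.0794167 kg/s
Mean residence time: t_res = M/Q_s = 3.95 kg / 0.0794167 kg/s = 49.7377 s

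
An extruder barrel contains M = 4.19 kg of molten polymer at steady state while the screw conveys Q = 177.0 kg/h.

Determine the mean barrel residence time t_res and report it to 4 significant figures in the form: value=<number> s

value=85.22 s

Convert throughput: Q = 177.0 kg/h = 177.0/3600 = 0.0491667 kg/s
t_res = M / Q_s = 4.19 ÷ 0.0491667 = 85.2203 s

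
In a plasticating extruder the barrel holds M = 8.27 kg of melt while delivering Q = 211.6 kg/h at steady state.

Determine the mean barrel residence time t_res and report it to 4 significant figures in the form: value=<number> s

value=140.7 s

Q_s = Q / 3600 = 211.6 / 3600 = 0.0587778 kg/s
Mean residence time: t_res = M/Q_s = 8.27 kg / 0.0587778 kg/s = 140.699 s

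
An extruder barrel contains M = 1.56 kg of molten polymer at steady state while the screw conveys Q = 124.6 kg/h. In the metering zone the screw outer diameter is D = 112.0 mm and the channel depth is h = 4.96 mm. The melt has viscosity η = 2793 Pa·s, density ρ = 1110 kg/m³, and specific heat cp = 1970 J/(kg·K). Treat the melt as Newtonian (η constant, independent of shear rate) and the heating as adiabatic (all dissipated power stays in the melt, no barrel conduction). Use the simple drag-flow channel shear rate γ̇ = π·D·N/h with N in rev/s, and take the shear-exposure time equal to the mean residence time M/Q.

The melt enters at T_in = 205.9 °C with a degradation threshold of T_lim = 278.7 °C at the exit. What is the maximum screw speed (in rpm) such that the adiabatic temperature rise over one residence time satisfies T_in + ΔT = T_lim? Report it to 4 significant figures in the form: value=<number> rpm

Throughput in SI: Q_s = 124.6 kg/h ÷ 3600 s/h = 0.0346111 kg/s
Mean residence time: t_res = M/Q_s = 1.56 kg / 0.0346111 kg/s = 45.0722 s
Geometry in SI: D = 112.0 mm → 0.112 m, h = 4.96 mm → 0.00496 m
Allowable rise: ΔT_a = T_lim − T_in = 278.7 − 205.9 = 72.8 K
Invert ΔT = ηγ̇²t_res/(ρcp) for γ̇: γ̇_max² = ΔT_a ρ cp / (η t_res) = 72.8·1110·1970 / (2793·45.0722) = 1264.56 s⁻²
Take the square root: γ̇_max = √(1264.56) = 35.5607 s⁻¹
N_max = γ̇_max·h / (π·D) = 35.5607 · 0.00496 / (π · 0.112) = 0.501284 rev/s = 30.0771 rpm

value=30.08 rpm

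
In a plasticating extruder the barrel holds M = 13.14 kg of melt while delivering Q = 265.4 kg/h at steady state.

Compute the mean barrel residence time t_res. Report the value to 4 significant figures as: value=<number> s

value=178.2 s

Q_s = Q / 3600 = 265.4 / 3600 = 0.0737222 kg/s
Mean residence time: t_res = M/Q_s = 13.14 kg / 0.0737222 kg/s = 178.237 s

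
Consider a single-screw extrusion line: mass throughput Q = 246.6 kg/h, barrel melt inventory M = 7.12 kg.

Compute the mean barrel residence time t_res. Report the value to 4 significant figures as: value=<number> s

Throughput in SI: Q_s = 246.6 kg/h ÷ 3600 s/h = 0.0685 kg/s
t_res = M / Q_s = 7.12 ÷ 0.0685 = 103.942 s

value=103.9 s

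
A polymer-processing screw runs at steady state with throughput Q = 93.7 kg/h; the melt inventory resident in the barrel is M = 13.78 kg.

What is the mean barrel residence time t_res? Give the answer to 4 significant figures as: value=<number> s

value=529.4 s

Q_s = Q / 3600 = 93.7 / 3600 = 0.0260278 kg/s
t_res = M / Q_s = 13.78 / 0.0260278 = 529.434 s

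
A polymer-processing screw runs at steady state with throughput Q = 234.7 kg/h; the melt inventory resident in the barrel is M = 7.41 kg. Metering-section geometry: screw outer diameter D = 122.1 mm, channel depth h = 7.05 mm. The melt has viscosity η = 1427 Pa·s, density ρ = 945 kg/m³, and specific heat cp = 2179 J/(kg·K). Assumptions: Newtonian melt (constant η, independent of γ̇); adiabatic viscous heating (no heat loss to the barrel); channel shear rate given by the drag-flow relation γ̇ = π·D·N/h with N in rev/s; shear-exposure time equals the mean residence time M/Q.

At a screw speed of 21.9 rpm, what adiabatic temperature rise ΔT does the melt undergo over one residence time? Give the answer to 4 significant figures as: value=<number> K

Throughput in SI: Q_s = 234.7 kg/h ÷ 3600 s/h = 0.0651944 kg/s
Mean residence time: t_res = M/Q_s = 7.41 kg / 0.0651944 kg/s = 113.66 s
D = 122.1 mm = 0.1221 m;  h = 7.05 mm = 0.00705 m;  N = 21.9 rpm / 60 = 0.365 rev/s
γ̇ = π·D·N / h = π · 0.1221 · 0.365 / 0.00705 = 19.8595 s⁻¹
ΔT = η·γ̇²·t_res / (ρ·cp) = 1427 · (19.8595)² · 113.66 / (945 · 2179) = 31.0657 K

value=31.07 K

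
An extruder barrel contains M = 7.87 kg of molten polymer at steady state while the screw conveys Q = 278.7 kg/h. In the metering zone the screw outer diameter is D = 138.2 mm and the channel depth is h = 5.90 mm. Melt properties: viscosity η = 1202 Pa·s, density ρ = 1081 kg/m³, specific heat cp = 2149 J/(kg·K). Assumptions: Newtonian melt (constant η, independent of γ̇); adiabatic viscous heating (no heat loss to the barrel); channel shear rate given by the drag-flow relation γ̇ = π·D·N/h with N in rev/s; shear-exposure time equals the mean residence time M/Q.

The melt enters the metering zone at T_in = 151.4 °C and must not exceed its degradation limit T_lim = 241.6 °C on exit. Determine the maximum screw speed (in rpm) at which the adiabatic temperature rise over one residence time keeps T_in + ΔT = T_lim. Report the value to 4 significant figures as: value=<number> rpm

value=33.76 rpm

Q_s = Q / 3600 = 278.7 / 3600 = 0.0774167 kg/s
t_res = M / Q_s = 7.87 ÷ 0.0774167 = 101.658 s
D = 138.2 mm = 0.1382 m;  h = 5.90 mm = 0.0059 m
ΔT_a = T_lim − T_in = 241.6 °C − 151.4 °C = 90.2 K
Invert ΔT = ηγ̇²t_res/(ρcp) for γ̇: γ̇_max² = ΔT_a ρ cp / (η t_res) = 90.2·1081·2149 / (1202·101.658) = 1714.84 s⁻²
Take the square root: γ̇_max = √(1714.84) = 41.4106 s⁻¹
N_max = γ̇_max·h / (π·D) = 41.4106 · 0.0059 / (π · 0.1382) = 0.562738 rev/s = 33.7643 rpm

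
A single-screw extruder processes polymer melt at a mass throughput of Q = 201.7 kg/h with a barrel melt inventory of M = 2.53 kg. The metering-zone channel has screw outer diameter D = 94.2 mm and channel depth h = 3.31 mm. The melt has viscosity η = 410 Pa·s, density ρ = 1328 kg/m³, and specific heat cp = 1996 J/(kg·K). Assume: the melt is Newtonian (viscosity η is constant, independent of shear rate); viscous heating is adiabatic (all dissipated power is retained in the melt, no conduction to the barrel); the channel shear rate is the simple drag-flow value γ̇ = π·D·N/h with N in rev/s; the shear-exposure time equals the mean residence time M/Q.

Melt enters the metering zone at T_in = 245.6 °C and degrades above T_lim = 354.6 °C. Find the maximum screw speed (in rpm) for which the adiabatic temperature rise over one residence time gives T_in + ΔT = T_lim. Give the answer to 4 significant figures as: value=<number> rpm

Throughput in SI: Q_s = 201.7 kg/h ÷ 3600 s/h = 0.0560278 kg/s
t_res = M / Q_s = 2.53 ÷ 0.0560278 = 45.1562 s
Convert to metres: D = 0.0942 m, h = 0.00331 m
Allowable rise: ΔT_a = T_lim − T_in = 354.6 − 245.6 = 109 K
γ̇_max² = ΔT_a·ρ·cp/(η·t_res) = 109·1328·1996/(410·45.1562) = 15605.7 s⁻²
γ̇_max = sqrt(15605.7) = 124.923 s⁻¹
Solve γ̇ = πDN/h for N: N_max = γ̇_max·h/(π·D) = 124.923 × 0.00331 / (π × 0.0942) = 1.39723 rev/s = 83.8341 rpm

value=83.83 rpm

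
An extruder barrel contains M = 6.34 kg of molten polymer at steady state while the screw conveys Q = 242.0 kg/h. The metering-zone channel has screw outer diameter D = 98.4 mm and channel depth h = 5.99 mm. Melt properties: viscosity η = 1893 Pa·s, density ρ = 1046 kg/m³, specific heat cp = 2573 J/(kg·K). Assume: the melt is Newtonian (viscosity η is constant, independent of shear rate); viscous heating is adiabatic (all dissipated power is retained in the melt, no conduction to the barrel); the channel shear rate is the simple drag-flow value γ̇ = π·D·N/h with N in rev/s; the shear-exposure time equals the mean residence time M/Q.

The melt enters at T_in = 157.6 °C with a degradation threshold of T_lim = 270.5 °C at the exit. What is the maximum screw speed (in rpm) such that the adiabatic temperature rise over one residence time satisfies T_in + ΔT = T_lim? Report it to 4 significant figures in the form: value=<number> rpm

value=47.96 rpm

Convert throughput: Q = 242.0 kg/h = 242.0/3600 = 0.0672222 kg/s
t_res = M / Q_s = 6.34 ÷ 0.0672222 = 94.314 s
D = 98.4 mm = 0.0984 m;  h = 5.99 mm = 0.00599 m
ΔT_a = T_lim − T_in = 270.5 °C − 157.6 °C = 112.9 K
γ̇_max² = ΔT_a·ρ·cp/(η·t_res) = 112.9·1046·2573/(1893·94.314) = 1701.92 s⁻²
γ̇_max = sqrt(1701.92) = 41.2543 s⁻¹
Solve γ̇ = πDN/h for N: N_max = γ̇_max·h/(π·D) = 41.2543 × 0.00599 / (π × 0.0984) = 0.799376 rev/s = 47.9626 rpm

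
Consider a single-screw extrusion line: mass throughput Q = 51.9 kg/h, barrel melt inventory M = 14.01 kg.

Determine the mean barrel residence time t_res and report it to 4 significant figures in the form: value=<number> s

value=971.8 s

Throughput in SI: Q_s = 51.9 kg/h ÷ 3600 s/h = 0.0144167 kg/s
t_res = M / Q_s = 14.01 ÷ 0.0144167 = 971.792 s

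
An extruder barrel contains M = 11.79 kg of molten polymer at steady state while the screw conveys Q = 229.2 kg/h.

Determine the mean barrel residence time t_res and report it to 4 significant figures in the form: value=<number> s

Q_s = Q / 3600 = 229.2 / 3600 = 0.0636667 kg/s
t_res = M / Q_s = 11.79 ÷ 0.0636667 = 185.183 s

value=185.2 s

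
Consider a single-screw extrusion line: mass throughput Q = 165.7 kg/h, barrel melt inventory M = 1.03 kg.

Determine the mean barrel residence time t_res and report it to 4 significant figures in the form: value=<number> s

Convert throughput: Q = 165.7 kg/h = 165.7/3600 = 0.0460278 kg/s
Mean residence time: t_res = M/Q_s = 1.03 kg / 0.0460278 kg/s = 22.3778 s

value=22.38 s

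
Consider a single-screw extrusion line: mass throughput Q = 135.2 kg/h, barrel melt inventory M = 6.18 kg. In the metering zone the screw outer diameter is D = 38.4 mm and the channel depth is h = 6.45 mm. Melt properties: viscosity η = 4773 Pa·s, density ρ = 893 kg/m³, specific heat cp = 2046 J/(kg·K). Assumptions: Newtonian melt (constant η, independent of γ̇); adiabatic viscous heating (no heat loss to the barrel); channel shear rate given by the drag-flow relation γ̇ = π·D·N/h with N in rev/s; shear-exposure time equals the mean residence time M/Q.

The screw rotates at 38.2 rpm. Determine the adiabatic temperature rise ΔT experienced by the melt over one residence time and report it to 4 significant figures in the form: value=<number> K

Throughput in SI: Q_s = 135.2 kg/h ÷ 3600 s/h = 0.0375556 kg/s
Mean residence time: t_res = M/Q_s = 6.18 kg / 0.0375556 kg/s = 164.556 s
D = 38.4 mm = 0.0384 m;  h = 6.45 mm = 0.00645 m;  N = 38.2 rpm / 60 = 0.636667 rev/s
γ̇ = π·D·N / h = π · 0.0384 · 0.636667 / 0.00645 = 11.9079 s⁻¹
ΔT = η·γ̇²·t_res / (ρ·cp) = 4773 · (11.9079)² · 164.556 / (893 · 2046) = 60.9559 K

value=60.96 K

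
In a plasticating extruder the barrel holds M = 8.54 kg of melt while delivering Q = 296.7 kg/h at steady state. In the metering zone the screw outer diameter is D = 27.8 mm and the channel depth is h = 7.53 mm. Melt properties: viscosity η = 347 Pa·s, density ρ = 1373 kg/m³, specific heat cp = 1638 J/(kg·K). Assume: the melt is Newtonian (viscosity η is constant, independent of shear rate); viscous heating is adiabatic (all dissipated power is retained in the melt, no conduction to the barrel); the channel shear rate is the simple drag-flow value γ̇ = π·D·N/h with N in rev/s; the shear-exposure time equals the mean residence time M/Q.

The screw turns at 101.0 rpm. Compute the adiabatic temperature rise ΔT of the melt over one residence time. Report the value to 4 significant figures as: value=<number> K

Convert throughput: Q = 296.7 kg/h = 296.7/3600 = 0.0824167 kg/s
Mean residence time: t_res = M/Q_s = 8.54 kg / 0.0824167 kg/s = 103.62 s
D = 27.8 mm = 0.0278 m;  h = 7.53 mm = 0.00753 m;  N = 101.0 rpm / 60 = 1.68333 rev/s
Shear rate: γ̇ = πDN/h = π·0.0278·1.68333/0.00753 = 19.524 s⁻¹
ΔT = η·γ̇²·t_res / (ρ·cp) = 347 · (19.524)² · 103.62 / (1373 · 1638) = 6.09435 K

value=6.094 K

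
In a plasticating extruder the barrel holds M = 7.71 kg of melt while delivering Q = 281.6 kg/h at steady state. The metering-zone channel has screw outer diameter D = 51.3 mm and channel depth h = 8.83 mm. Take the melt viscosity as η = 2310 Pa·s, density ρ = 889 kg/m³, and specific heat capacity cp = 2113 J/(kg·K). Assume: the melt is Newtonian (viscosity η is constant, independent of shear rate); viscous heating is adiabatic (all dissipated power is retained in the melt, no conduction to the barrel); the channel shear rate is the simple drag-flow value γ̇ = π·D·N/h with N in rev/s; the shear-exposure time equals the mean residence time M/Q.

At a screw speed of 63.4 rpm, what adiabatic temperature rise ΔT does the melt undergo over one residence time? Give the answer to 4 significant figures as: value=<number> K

value=45.08 K

Convert throughput: Q = 281.6 kg/h = 281.6/3600 = 0.0782222 kg/s
t_res = M / Q_s = 7.71 ÷ 0.0782222 = 98.5653 s
Geometry in metres: D = 51.3 mm → 0.0513 m, h = 8.83 mm → 0.00883 m; screw speed N = 63.4 rpm = 1.05667 rev/s
γ̇ = π D N / h = (π)(0.0513)(1.05667) / 0.00883 = 19.2861 s⁻¹
ΔT = η·γ̇²·t_res / (ρ·cp) = 2310 · (19.2861)² · 98.5653 / (889 · 2113) = 45.0842 K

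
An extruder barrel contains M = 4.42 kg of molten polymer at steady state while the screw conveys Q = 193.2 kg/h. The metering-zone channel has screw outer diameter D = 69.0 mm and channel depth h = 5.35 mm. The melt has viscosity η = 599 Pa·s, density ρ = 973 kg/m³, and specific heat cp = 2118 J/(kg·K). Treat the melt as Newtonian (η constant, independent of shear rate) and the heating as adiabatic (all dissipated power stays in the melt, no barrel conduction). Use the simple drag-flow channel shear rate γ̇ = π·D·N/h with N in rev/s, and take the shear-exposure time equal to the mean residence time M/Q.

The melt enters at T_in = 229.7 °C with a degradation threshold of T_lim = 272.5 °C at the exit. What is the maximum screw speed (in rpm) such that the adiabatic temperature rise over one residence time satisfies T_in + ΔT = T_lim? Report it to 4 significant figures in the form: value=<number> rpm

value=62.61 rpm

Throughput in SI: Q_s = 193.2 kg/h ÷ 3600 s/h = 0.0536667 kg/s
Mean residence time: t_res = M/Q_s = 4.42 kg / 0.0536667 kg/s = 82.3602 s
D = 69.0 mm = 0.069 m;  h = 5.35 mm = 0.00535 m
ΔT_a = T_lim − T_in = 272.5 °C − 229.7 °C = 42.8 K
γ̇_max² = ΔT_a·ρ·cp/(η·t_res) = 42.8·973·2118/(599·82.3602) = 1787.88 s⁻²
Take the square root: γ̇_max = √(1787.88) = 42.2833 s⁻¹
N_max = γ̇_max h / (πD) = 42.2833·0.00535/(π·0.069) = 1.04358 rev/s → ×60 = 62.6145 rpm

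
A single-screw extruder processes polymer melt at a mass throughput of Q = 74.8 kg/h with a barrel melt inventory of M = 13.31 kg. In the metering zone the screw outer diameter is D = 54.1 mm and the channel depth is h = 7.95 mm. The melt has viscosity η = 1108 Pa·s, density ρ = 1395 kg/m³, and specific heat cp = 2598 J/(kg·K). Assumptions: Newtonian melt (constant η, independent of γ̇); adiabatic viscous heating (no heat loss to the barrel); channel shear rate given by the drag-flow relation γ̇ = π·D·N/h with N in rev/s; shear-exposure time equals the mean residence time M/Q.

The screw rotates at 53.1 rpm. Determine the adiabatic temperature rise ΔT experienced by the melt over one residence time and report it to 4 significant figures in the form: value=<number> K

value=70.11 K

Convert throughput: Q = 74.8 kg/h = 74.8/3600 = 0.0207778 kg/s
t_res = M / Q_s = 13.31 / 0.0207778 = 640.588 s
Geometry in metres: D = 54.1 mm → 0.0541 m, h = 7.95 mm → 0.00795 m; screw speed N = 53.1 rpm = 0.885 rev/s
γ̇ = π·D·N / h = π · 0.0541 · 0.885 / 0.00795 = 18.9201 s⁻¹
Adiabatic rise: ΔT = η γ̇² t_res / (ρ cp) = 1108·(18.9201)²·640.588 / (1395·2598) = 70.1055 K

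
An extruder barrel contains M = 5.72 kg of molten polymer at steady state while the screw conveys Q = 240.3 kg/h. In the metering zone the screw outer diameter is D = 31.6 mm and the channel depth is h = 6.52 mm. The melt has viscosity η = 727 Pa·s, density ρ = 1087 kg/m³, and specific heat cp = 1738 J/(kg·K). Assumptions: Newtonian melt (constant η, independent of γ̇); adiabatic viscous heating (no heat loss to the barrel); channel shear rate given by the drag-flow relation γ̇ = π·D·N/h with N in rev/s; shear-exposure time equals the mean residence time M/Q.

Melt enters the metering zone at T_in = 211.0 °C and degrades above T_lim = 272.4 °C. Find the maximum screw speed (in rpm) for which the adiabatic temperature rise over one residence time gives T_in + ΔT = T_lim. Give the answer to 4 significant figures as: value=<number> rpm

value=170.0 rpm

Throughput in SI: Q_s = 240.3 kg/h ÷ 3600 s/h = 0.06675 kg/s
Mean residence time: t_res = M/Q_s = 5.72 kg / 0.06675 kg/s = 85.6929 s
Geometry in SI: D = 31.6 mm → 0.0316 m, h = 6.52 mm → 0.00652 m
Allowable rise: ΔT_a = T_lim − T_in = 272.4 − 211.0 = 61.4 K
Invert ΔT = ηγ̇²t_res/(ρcp) for γ̇: γ̇_max² = ΔT_a ρ cp / (η t_res) = 61.4·1087·1738 / (727·85.6929) = 1861.95 s⁻²
Take the square root: γ̇_max = √(1861.95) = 43.1503 s⁻¹
Solve γ̇ = πDN/h for N: N_max = γ̇_max·h/(π·D) = 43.1503 × 0.00652 / (π × 0.0316) = 2.83397 rev/s = 170.038 rpm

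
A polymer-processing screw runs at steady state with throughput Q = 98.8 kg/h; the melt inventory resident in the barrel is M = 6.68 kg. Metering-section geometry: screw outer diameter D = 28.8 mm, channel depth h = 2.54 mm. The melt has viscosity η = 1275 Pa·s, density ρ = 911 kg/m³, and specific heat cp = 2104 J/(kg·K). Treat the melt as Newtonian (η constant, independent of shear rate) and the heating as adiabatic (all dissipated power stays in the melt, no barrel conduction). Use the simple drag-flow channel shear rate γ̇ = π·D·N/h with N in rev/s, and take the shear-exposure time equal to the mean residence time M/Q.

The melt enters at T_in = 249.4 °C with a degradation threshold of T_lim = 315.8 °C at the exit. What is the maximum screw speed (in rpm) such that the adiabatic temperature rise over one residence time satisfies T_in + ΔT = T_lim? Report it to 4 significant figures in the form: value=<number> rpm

value=34.11 rpm

Q_s = Q / 3600 = 98.8 / 3600 = 0.0274444 kg/s
Mean residence time: t_res = M/Q_s = 6.68 kg / 0.0274444 kg/s = 243.401 s
D = 28.8 mm = 0.0288 m;  h = 2.54 mm = 0.00254 m
ΔT_a = T_lim − T_in = 315.8 − 249.4 = 66.4 K
γ̇_max² = ΔT_a·ρ·cp / (η·t_res) = [66.4 × 911 × 2104] / [1275 × 243.401] = 410.11 s⁻²
γ̇_max = sqrt(410.11) = 20.2512 s⁻¹
N_max = γ̇_max·h / (π·D) = 20.2512 · 0.00254 / (π · 0.0288) = 0.568514 rev/s = 34.1109 rpm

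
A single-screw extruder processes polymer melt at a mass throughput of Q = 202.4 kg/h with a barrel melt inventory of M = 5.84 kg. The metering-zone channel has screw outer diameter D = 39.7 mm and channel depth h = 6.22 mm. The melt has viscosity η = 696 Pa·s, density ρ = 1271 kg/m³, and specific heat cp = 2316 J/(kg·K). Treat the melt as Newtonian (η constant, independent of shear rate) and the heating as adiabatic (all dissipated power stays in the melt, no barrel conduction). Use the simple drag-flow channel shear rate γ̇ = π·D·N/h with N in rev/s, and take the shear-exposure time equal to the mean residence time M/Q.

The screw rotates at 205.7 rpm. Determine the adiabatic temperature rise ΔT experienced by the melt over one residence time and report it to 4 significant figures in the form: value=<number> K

Convert throughput: Q = 202.4 kg/h = 202.4/3600 = 0.0562222 kg/s
Mean residence time: t_res = M/Q_s = 5.84 kg / 0.0562222 kg/s = 103.874 s
D = 39.7 mm = 0.0397 m;  h = 6.22 mm = 0.00622 m;  N = 205.7 rpm / 60 = 3.42833 rev/s
γ̇ = π·D·N / h = π · 0.0397 · 3.42833 / 0.00622 = 68.7437 s⁻¹
ΔT = η·γ̇²·t_res / (ρ·cp) = 696 · (68.7437)² · 103.874 / (1271 · 2316) = 116.064 K

value=116.1 K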